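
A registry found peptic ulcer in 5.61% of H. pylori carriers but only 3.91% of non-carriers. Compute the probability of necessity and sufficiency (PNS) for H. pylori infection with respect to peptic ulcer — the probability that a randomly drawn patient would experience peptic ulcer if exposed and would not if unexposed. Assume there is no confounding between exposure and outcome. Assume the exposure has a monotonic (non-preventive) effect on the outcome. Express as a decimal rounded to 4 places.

p₁ = 0.0561, p₀ = 0.0391.
Under exogeneity and monotonicity, PNS = p₁ − p₀.
PNS = 0.0561 − 0.0391 = 0.017

PNS ≈ 0.0170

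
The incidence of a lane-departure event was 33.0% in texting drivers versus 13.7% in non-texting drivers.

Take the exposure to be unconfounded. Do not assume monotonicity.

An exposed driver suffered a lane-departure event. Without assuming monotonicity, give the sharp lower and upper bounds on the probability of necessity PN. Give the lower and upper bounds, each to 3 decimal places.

0.585 ≤ PN ≤ 1.000

p₁ = 0.33, p₀ = 0.137.
Under exogeneity alone the bounds on PN are max{0,(p₁−p₀)/p₁} ≤ PN ≤ min{1,(1−p₀)/p₁}.
  lower = (p₁ − p₀)/p₁ = 0.193 / 0.33 ≈ 0.5848
  upper = min{1, (1 − p₀)/p₁} = 0.863 / 0.33 ≈ 2.6152 → capped at 1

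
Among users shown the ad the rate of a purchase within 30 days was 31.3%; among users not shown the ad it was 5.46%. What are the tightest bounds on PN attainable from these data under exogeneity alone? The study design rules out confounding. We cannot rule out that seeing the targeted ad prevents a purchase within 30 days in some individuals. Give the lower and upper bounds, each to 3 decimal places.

p₁ = 0.313, p₀ = 0.0546.
Under exogeneity alone the bounds on PN are max{0,(p₁−p₀)/p₁} ≤ PN ≤ min{1,(1−p₀)/p₁}.
  lower = (p₁ − p₀)/p₁ = 0.2584 / 0.313 ≈ 0.8256
  upper = min{1, (1 − p₀)/p₁} = 0.9454 / 0.313 ≈ 3.0204 → capped at 1

0.826 ≤ PN ≤ 1.000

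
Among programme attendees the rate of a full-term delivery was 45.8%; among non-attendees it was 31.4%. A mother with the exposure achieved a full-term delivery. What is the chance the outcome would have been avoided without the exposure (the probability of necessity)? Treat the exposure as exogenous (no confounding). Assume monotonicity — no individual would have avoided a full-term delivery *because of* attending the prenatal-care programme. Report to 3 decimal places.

PN ≈ 0.314

p₁ = 0.458, p₀ = 0.314.
Under exogeneity and monotonicity, PN = (p₁ − p₀) / p₁.
PN = (0.458 − 0.314) / 0.458 = 0.144 / 0.458 ≈ 0.3144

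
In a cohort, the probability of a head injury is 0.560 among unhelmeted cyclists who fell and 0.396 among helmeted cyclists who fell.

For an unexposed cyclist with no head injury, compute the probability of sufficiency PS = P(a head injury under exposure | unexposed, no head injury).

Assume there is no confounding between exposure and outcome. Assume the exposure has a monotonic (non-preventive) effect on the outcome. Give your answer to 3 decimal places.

Let p₁ = 0.56, p₀ = 0.396.
Under exogeneity and monotonicity, PS = (p₁ − p₀) / (1 − p₀).
PS = (0.56 − 0.396) / (1 − 0.396) = 0.164 / 0.604 ≈ 0.2715

PS ≈ 0.272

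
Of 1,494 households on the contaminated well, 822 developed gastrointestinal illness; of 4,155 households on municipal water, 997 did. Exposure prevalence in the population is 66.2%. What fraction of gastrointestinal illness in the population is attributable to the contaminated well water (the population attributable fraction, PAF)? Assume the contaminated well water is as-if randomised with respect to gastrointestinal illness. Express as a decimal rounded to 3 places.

p₁ = P(outcome | exposed) = 822/1494 = 0.5502
p₀ = P(outcome | unexposed) = 997/4155 = 0.23995
Overall risk P(Y=1) = π·p₁ + (1−π)·p₀ = 0.662×0.5502 + 0.338×0.23995 = 0.44534.
Under exogeneity, PAF = [P(Y=1) − p₀] / P(Y=1).
PAF = (0.44534 − 0.23995) / 0.44534 ≈ 0.4612

PAF ≈ 0.461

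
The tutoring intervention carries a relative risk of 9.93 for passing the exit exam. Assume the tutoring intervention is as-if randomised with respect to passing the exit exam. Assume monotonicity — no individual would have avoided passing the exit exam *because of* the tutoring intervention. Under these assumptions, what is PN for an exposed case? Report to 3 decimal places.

PN ≈ 0.899

Under exogeneity and monotonicity, PN = (RR − 1) / RR = 1 − 1/RR.
PN = (9.93 − 1) / 9.93 = 8.93 / 9.93 ≈ 0.8993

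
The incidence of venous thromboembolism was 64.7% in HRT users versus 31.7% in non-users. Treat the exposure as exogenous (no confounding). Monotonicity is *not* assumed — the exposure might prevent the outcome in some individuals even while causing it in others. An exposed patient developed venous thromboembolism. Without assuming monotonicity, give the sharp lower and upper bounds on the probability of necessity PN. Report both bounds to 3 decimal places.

p₁ = 0.647, p₀ = 0.317.
Under exogeneity alone the bounds on PN are max{0,(p₁−p₀)/p₁} ≤ PN ≤ min{1,(1−p₀)/p₁}.
  lower = (p₁ − p₀)/p₁ = 0.33 / 0.647 ≈ 0.5100
  upper = min{1, (1 − p₀)/p₁} = 0.683 / 0.647 ≈ 1.0556 → capped at 1

0.510 ≤ PN ≤ 1.000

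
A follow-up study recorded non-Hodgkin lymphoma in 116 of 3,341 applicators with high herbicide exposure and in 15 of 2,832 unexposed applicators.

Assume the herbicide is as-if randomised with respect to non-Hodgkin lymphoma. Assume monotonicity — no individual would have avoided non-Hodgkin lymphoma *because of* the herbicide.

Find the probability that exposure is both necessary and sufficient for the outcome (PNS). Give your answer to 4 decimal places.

PNS ≈ 0.0294

p₁ = P(outcome | exposed) = 116/3341 = 0.03472
p₀ = P(outcome | unexposed) = 15/2832 = 0.0052966
Under exogeneity and monotonicity, PNS = p₁ − p₀.
PNS = 0.03472 − 0.0052966 = 0.029424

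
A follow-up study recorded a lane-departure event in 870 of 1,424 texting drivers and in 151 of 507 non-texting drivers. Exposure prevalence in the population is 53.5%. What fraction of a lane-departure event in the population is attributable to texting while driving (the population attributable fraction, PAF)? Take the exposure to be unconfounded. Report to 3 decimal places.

PAF ≈ 0.360

p₁ = P(outcome | exposed) = 870/1424 = 0.61096
p₀ = P(outcome | unexposed) = 151/507 = 0.29783
Overall risk P(Y=1) = π·p₁ + (1−π)·p₀ = 0.535×0.61096 + 0.465×0.29783 = 0.46535.
Under exogeneity, PAF = [P(Y=1) − p₀] / P(Y=1).
PAF = (0.46535 − 0.29783) / 0.46535 ≈ 0.3600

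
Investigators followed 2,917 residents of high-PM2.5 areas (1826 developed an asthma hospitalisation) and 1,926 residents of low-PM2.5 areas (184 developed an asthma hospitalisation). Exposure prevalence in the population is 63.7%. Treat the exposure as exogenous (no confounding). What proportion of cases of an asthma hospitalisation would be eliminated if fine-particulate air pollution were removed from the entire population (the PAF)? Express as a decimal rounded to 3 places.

PAF ≈ 0.780

p₁ = P(outcome | exposed) = 1826/2917 = 0.62599
p₀ = P(outcome | unexposed) = 184/1926 = 0.095535
Overall risk P(Y=1) = π·p₁ + (1−π)·p₀ = 0.637×0.62599 + 0.363×0.095535 = 0.43343.
Under exogeneity, PAF = [P(Y=1) − p₀] / P(Y=1).
PAF = (0.43343 − 0.095535) / 0.43343 ≈ 0.7796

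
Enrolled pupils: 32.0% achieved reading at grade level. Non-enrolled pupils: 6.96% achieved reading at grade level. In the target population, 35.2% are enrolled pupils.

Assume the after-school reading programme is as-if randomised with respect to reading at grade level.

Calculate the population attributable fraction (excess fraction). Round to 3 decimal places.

PAF ≈ 0.559

p₁ = 0.32, p₀ = 0.0696.
Overall risk P(Y=1) = π·p₁ + (1−π)·p₀ = 0.352×0.32 + 0.648×0.0696 = 0.15774.
Under exogeneity, PAF = [P(Y=1) − p₀] / P(Y=1).
PAF = (0.15774 − 0.0696) / 0.15774 ≈ 0.5588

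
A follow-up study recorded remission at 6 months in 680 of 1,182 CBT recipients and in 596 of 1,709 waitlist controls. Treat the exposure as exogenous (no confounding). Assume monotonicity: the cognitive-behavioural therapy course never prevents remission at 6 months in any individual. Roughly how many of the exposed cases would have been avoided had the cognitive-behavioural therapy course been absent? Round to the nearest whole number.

p₁ = P(outcome | exposed) = 680/1182 = 0.5753
p₀ = P(outcome | unexposed) = 596/1709 = 0.34874
PN = (p₁ − p₀)/p₁ = (0.5753 − 0.34874) / 0.5753 ≈ 0.39380.
Attributable cases ≈ PN × (exposed cases) = 0.39380 × 680 ≈ 267.79.

about 268 cases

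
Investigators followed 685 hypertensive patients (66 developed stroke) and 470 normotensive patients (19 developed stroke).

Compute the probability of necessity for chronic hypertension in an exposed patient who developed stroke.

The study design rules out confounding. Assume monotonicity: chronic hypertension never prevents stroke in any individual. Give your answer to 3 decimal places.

p₁ = P(outcome | exposed) = 66/685 = 0.09635
p₀ = P(outcome | unexposed) = 19/470 = 0.040426
Under exogeneity and monotonicity, PN = (p₁ − p₀) / p₁.
PN = (0.09635 − 0.040426) / 0.09635 = 0.055925 / 0.09635 ≈ 0.5804

PN ≈ 0.580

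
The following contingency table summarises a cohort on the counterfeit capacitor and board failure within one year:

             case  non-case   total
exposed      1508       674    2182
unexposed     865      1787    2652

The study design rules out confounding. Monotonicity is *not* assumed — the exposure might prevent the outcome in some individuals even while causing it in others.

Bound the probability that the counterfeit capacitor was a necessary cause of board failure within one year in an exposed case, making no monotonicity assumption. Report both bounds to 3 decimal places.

0.528 ≤ PN ≤ 0.975

p₁ = P(outcome | exposed) = 1508/2182 = 0.69111
p₀ = P(outcome | unexposed) = 865/2652 = 0.32617
Under exogeneity alone the bounds on PN are max{0,(p₁−p₀)/p₁} ≤ PN ≤ min{1,(1−p₀)/p₁}.
  lower = (p₁ − p₀)/p₁ = 0.36494 / 0.69111 ≈ 0.5280
  upper = min{1, (1 − p₀)/p₁} = 0.67383 / 0.69111 ≈ 0.9750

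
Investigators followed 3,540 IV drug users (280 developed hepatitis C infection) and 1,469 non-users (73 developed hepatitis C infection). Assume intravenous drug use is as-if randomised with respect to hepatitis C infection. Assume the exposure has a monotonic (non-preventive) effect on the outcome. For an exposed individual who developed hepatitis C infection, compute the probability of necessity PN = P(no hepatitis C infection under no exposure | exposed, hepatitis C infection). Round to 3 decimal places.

p₁ = P(outcome | exposed) = 280/3540 = 0.079096
p₀ = P(outcome | unexposed) = 73/1469 = 0.049694
Under exogeneity and monotonicity, PN = (p₁ − p₀) / p₁.
PN = (0.079096 − 0.049694) / 0.079096 = 0.029402 / 0.079096 ≈ 0.3717

PN ≈ 0.372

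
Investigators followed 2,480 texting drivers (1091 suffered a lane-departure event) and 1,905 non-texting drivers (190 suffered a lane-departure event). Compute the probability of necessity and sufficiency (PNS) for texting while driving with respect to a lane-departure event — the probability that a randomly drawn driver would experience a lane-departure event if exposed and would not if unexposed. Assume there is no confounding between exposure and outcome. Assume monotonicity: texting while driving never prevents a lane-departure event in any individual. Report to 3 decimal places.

p₁ = P(outcome | exposed) = 1091/2480 = 0.43992
p₀ = P(outcome | unexposed) = 190/1905 = 0.099738
Under exogeneity and monotonicity, PNS = p₁ − p₀.
PNS = 0.43992 − 0.099738 = 0.34018

PNS ≈ 0.340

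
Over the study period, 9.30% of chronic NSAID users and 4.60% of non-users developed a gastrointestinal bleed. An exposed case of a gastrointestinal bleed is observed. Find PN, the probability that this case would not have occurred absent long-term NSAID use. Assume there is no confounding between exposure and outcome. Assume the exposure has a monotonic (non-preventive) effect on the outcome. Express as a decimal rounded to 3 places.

PN ≈ 0.505

p₁ = 0.093, p₀ = 0.046.
Under exogeneity and monotonicity, PN = (p₁ − p₀) / p₁.
PN = (0.093 − 0.046) / 0.093 = 0.047 / 0.093 ≈ 0.5054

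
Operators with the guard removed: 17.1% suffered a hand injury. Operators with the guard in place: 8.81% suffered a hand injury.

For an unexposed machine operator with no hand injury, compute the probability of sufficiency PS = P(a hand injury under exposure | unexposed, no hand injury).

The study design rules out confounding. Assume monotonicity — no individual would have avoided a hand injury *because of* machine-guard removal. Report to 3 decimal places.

p₁ = 0.171, p₀ = 0.0881.
Under exogeneity and monotonicity, PS = (p₁ − p₀) / (1 − p₀).
PS = (0.171 − 0.0881) / (1 − 0.0881) = 0.0829 / 0.9119 ≈ 0.0909

PS ≈ 0.091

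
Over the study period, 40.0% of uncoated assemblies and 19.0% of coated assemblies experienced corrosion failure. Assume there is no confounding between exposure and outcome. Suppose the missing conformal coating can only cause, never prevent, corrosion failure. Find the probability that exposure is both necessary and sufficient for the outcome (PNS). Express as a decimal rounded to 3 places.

PNS ≈ 0.210

p₁ = 0.4, p₀ = 0.19.
Under exogeneity and monotonicity, PNS = p₁ − p₀.
PNS = 0.4 − 0.19 = 0.21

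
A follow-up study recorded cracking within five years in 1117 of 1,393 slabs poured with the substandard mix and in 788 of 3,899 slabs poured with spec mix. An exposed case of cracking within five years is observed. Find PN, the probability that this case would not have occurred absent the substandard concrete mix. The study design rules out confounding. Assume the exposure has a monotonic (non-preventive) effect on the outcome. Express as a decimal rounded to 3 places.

p₁ = P(outcome | exposed) = 1117/1393 = 0.80187
p₀ = P(outcome | unexposed) = 788/3899 = 0.2021
Under exogeneity and monotonicity, PN = (p₁ − p₀) / p₁.
PN = (0.80187 − 0.2021) / 0.80187 = 0.59976 / 0.80187 ≈ 0.7480

PN ≈ 0.748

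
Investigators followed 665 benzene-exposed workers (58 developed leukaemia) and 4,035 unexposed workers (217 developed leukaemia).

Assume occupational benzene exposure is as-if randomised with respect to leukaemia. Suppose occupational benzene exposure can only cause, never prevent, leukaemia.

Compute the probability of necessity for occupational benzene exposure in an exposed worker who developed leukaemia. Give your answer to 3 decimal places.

PN ≈ 0.383

p₁ = P(outcome | exposed) = 58/665 = 0.087218
p₀ = P(outcome | unexposed) = 217/4035 = 0.053779
Under exogeneity and monotonicity, PN = (p₁ − p₀) / p₁.
PN = (0.087218 − 0.053779) / 0.087218 = 0.033439 / 0.087218 ≈ 0.3834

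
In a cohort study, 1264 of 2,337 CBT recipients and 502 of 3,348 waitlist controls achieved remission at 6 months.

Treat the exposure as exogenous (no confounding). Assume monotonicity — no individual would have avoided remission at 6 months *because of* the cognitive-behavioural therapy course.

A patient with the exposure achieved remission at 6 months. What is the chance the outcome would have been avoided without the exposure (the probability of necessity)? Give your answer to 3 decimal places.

PN ≈ 0.723

p₁ = P(outcome | exposed) = 1264/2337 = 0.54086
p₀ = P(outcome | unexposed) = 502/3348 = 0.14994
Under exogeneity and monotonicity, PN = (p₁ − p₀) / p₁.
PN = (0.54086 − 0.14994) / 0.54086 = 0.39092 / 0.54086 ≈ 0.7228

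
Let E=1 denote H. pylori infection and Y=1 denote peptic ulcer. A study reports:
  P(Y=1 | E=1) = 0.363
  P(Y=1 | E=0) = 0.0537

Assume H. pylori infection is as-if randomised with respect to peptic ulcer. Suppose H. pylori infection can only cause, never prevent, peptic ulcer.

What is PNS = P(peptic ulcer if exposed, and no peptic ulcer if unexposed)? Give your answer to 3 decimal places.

PNS ≈ 0.309

Let p₁ = 0.363, p₀ = 0.0537.
Under exogeneity and monotonicity, PNS = p₁ − p₀.
PNS = 0.363 − 0.0537 = 0.3093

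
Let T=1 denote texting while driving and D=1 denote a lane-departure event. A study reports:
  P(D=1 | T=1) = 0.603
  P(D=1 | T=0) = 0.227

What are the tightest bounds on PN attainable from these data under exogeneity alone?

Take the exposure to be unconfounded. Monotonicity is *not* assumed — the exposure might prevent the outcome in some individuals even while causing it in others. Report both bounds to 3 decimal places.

0.624 ≤ PN ≤ 1.000

Let p₁ = 0.603, p₀ = 0.227.
Under exogeneity alone the bounds on PN are max{0,(p₁−p₀)/p₁} ≤ PN ≤ min{1,(1−p₀)/p₁}.
  lower = (p₁ − p₀)/p₁ = 0.376 / 0.603 ≈ 0.6235
  upper = min{1, (1 − p₀)/p₁} = 0.773 / 0.603 ≈ 1.2819 → capped at 1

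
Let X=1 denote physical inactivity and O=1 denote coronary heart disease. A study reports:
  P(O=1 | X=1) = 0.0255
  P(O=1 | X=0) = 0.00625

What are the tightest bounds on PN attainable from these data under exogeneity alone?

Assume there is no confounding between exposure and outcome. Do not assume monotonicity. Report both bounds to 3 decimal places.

Let p₁ = 0.0255, p₀ = 0.00625.
Under exogeneity alone the bounds on PN are max{0,(p₁−p₀)/p₁} ≤ PN ≤ min{1,(1−p₀)/p₁}.
  lower = (p₁ − p₀)/p₁ = 0.01925 / 0.0255 ≈ 0.7549
  upper = min{1, (1 − p₀)/p₁} = 0.99375 / 0.0255 ≈ 38.9706 → capped at 1

0.755 ≤ PN ≤ 1.000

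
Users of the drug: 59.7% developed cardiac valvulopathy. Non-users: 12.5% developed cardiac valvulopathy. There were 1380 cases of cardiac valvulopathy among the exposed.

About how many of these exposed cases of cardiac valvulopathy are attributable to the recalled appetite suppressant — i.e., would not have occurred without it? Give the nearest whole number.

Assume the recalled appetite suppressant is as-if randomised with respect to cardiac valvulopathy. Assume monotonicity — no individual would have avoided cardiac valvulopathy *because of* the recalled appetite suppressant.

p₁ = 0.597, p₀ = 0.125.
PN = (p₁ − p₀)/p₁ = (0.597 − 0.125) / 0.597 ≈ 0.79062.
Attributable cases ≈ PN × (exposed cases) = 0.79062 × 1380 ≈ 1091.06.

about 1091 cases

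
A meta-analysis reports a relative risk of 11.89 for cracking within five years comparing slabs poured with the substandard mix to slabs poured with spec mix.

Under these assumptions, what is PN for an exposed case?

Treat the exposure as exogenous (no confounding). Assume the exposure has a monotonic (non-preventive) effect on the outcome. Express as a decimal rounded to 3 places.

PN ≈ 0.916

Under exogeneity and monotonicity, PN = (RR − 1) / RR = 1 − 1/RR.
PN = (11.89 − 1) / 11.89 = 10.89 / 11.89 ≈ 0.9159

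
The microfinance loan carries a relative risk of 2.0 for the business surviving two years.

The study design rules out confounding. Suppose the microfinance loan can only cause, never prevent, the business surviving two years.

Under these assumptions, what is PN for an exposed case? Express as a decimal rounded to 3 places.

Under exogeneity and monotonicity, PN = (RR − 1) / RR = 1 − 1/RR.
PN = (2.0 − 1) / 2.0 = 1 / 2.0 ≈ 0.5000

PN ≈ 0.500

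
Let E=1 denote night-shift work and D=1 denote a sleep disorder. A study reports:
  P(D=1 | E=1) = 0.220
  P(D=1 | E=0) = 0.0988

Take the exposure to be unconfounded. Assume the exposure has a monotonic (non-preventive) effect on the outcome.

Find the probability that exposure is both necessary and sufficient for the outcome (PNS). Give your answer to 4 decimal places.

PNS ≈ 0.1212

Let p₁ = 0.22, p₀ = 0.0988.
Under exogeneity and monotonicity, PNS = p₁ − p₀.
PNS = 0.22 − 0.0988 = 0.1212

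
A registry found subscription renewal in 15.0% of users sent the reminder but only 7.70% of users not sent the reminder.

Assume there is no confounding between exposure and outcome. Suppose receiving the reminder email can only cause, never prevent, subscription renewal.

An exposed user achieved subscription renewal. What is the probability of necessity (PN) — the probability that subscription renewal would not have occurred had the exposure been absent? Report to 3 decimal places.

p₁ = 0.15, p₀ = 0.077.
Under exogeneity and monotonicity, PN = (p₁ − p₀) / p₁.
PN = (0.15 − 0.077) / 0.15 = 0.073 / 0.15 ≈ 0.4867

PN ≈ 0.487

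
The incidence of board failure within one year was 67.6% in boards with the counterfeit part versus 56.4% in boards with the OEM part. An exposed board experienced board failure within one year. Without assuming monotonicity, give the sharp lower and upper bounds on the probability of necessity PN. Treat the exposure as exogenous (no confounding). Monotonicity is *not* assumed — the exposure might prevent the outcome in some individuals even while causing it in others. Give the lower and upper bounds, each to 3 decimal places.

p₁ = 0.676, p₀ = 0.564.
Under exogeneity alone the bounds on PN are max{0,(p₁−p₀)/p₁} ≤ PN ≤ min{1,(1−p₀)/p₁}.
  lower = (p₁ − p₀)/p₁ = 0.112 / 0.676 ≈ 0.1657
  upper = min{1, (1 − p₀)/p₁} = 0.436 / 0.676 ≈ 0.6450

0.166 ≤ PN ≤ 0.645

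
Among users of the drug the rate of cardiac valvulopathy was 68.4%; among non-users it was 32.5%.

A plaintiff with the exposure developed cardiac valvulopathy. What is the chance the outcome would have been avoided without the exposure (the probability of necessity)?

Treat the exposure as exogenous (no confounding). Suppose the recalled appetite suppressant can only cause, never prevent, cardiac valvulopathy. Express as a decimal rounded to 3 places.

PN ≈ 0.525

p₁ = 0.684, p₀ = 0.325.
Under exogeneity and monotonicity, PN = (p₁ − p₀) / p₁.
PN = (0.684 − 0.325) / 0.684 = 0.359 / 0.684 ≈ 0.5249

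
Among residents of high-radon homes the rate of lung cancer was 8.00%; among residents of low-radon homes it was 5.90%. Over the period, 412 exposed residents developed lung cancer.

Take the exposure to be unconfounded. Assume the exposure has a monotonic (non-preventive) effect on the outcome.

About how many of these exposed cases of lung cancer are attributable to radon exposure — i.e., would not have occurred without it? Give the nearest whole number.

about 108 cases

p₁ = 0.08, p₀ = 0.059.
PN = (p₁ − p₀)/p₁ = (0.08 − 0.059) / 0.08 ≈ 0.26250.
Attributable cases ≈ PN × (exposed cases) = 0.26250 × 412 ≈ 108.15.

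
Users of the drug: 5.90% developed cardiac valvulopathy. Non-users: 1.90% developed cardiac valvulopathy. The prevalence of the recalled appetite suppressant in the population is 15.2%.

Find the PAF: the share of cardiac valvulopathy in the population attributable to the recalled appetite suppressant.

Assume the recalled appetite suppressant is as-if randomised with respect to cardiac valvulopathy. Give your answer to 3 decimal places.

PAF ≈ 0.242

p₁ = 0.059, p₀ = 0.019.
Overall risk P(Y=1) = π·p₁ + (1−π)·p₀ = 0.152×0.059 + 0.848×0.019 = 0.02508.
Under exogeneity, PAF = [P(Y=1) − p₀] / P(Y=1).
PAF = (0.02508 − 0.019) / 0.02508 ≈ 0.2424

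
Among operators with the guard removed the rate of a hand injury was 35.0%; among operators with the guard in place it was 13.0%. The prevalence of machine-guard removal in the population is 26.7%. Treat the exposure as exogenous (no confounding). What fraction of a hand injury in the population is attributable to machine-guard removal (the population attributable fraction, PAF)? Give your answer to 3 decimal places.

PAF ≈ 0.311

p₁ = 0.35, p₀ = 0.13.
Overall risk P(Y=1) = π·p₁ + (1−π)·p₀ = 0.267×0.35 + 0.733×0.13 = 0.18874.
Under exogeneity, PAF = [P(Y=1) − p₀] / P(Y=1).
PAF = (0.18874 − 0.13) / 0.18874 ≈ 0.3112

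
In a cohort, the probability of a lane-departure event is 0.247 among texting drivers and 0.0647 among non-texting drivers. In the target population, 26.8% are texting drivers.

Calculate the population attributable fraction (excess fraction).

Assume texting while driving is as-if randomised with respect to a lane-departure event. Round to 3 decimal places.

PAF ≈ 0.430

Let p₁ = 0.247, p₀ = 0.0647.
Overall risk P(Y=1) = π·p₁ + (1−π)·p₀ = 0.268×0.247 + 0.732×0.0647 = 0.11356.
Under exogeneity, PAF = [P(Y=1) − p₀] / P(Y=1).
PAF = (0.11356 − 0.0647) / 0.11356 ≈ 0.4302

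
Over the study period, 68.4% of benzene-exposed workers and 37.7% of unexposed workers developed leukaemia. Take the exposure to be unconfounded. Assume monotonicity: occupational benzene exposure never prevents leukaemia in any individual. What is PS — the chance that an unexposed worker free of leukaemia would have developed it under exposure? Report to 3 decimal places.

p₁ = 0.684, p₀ = 0.377.
Under exogeneity and monotonicity, PS = (p₁ − p₀) / (1 − p₀).
PS = (0.684 − 0.377) / (1 − 0.377) = 0.307 / 0.623 ≈ 0.4928

PS ≈ 0.493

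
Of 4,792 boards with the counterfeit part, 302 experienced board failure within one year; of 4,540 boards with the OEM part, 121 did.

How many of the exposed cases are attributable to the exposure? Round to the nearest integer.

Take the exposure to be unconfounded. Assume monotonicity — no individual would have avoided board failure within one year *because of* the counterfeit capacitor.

about 174 cases

p₁ = P(outcome | exposed) = 302/4792 = 0.063022
p₀ = P(outcome | unexposed) = 121/4540 = 0.026652
PN = (p₁ − p₀)/p₁ = (0.063022 − 0.026652) / 0.063022 ≈ 0.57710.
Attributable cases ≈ PN × (exposed cases) = 0.57710 × 302 ≈ 174.28.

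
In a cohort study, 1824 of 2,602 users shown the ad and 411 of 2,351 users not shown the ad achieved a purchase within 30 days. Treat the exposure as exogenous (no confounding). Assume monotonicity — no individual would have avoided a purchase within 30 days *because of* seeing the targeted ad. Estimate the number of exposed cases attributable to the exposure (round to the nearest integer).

about 1369 cases

p₁ = P(outcome | exposed) = 1824/2602 = 0.701
p₀ = P(outcome | unexposed) = 411/2351 = 0.17482
PN = (p₁ − p₀)/p₁ = (0.701 − 0.17482) / 0.701 ≈ 0.75061.
Attributable cases ≈ PN × (exposed cases) = 0.75061 × 1824 ≈ 1369.12.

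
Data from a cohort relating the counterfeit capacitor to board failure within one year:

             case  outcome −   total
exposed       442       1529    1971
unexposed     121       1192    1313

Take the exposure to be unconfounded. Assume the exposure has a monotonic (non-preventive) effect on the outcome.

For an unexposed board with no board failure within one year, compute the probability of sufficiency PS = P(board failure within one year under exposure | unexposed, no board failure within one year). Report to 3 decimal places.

PS ≈ 0.146

p₁ = P(outcome | exposed) = 442/1971 = 0.22425
p₀ = P(outcome | unexposed) = 121/1313 = 0.092155
Under exogeneity and monotonicity, PS = (p₁ − p₀) / (1 − p₀).
PS = (0.22425 − 0.092155) / (1 − 0.092155) = 0.1321 / 0.90784 ≈ 0.1455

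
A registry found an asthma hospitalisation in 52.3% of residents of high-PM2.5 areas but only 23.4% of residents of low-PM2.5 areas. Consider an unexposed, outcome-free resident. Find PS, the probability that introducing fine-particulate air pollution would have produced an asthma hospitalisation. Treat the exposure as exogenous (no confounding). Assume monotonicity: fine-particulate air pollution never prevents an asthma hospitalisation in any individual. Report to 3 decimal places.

p₁ = 0.523, p₀ = 0.234.
Under exogeneity and monotonicity, PS = (p₁ − p₀) / (1 − p₀).
PS = (0.523 − 0.234) / (1 − 0.234) = 0.289 / 0.766 ≈ 0.3773

PS ≈ 0.377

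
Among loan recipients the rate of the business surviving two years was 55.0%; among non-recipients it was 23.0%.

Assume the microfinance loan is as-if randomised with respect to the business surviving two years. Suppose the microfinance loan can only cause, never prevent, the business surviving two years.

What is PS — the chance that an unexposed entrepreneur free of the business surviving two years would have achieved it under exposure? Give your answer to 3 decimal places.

p₁ = 0.55, p₀ = 0.23.
Under exogeneity and monotonicity, PS = (p₁ − p₀) / (1 − p₀).
PS = (0.55 − 0.23) / (1 − 0.23) = 0.32 / 0.77 ≈ 0.4156

PS ≈ 0.416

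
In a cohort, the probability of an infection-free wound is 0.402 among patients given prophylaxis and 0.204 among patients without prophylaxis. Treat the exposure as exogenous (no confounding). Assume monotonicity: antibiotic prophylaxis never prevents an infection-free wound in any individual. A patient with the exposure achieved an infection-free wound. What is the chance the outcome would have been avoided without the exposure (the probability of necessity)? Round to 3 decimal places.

Let p₁ = 0.402, p₀ = 0.204.
Under exogeneity and monotonicity, PN = (p₁ − p₀) / p₁.
PN = (0.402 − 0.204) / 0.402 = 0.198 / 0.402 ≈ 0.4925

PN ≈ 0.493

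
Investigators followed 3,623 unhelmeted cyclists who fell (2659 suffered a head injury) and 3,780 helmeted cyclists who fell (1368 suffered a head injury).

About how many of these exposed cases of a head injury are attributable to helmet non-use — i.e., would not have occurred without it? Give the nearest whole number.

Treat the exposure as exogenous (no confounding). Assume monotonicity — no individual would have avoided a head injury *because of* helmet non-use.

about 1348 cases

p₁ = P(outcome | exposed) = 2659/3623 = 0.73392
p₀ = P(outcome | unexposed) = 1368/3780 = 0.3619
PN = (p₁ − p₀)/p₁ = (0.73392 − 0.3619) / 0.73392 ≈ 0.50689.
Attributable cases ≈ PN × (exposed cases) = 0.50689 × 2659 ≈ 1347.82.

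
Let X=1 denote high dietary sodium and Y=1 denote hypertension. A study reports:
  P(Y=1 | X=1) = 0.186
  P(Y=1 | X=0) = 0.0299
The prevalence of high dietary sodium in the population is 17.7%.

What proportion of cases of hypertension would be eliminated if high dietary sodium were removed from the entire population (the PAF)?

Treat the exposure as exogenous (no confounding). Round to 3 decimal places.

PAF ≈ 0.480

Let p₁ = 0.186, p₀ = 0.0299.
Overall risk P(Y=1) = π·p₁ + (1−π)·p₀ = 0.177×0.186 + 0.823×0.0299 = 0.05753.
Under exogeneity, PAF = [P(Y=1) − p₀] / P(Y=1).
PAF = (0.05753 − 0.0299) / 0.05753 ≈ 0.4803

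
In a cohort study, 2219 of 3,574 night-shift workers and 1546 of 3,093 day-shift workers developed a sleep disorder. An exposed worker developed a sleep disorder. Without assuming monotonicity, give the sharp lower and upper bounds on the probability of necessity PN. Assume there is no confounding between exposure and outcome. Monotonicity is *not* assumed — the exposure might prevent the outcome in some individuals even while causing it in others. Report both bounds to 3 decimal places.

p₁ = P(outcome | exposed) = 2219/3574 = 0.62087
p₀ = P(outcome | unexposed) = 1546/3093 = 0.49984
Under exogeneity alone the bounds on PN are max{0,(p₁−p₀)/p₁} ≤ PN ≤ min{1,(1−p₀)/p₁}.
  lower = (p₁ − p₀)/p₁ = 0.12103 / 0.62087 ≈ 0.1949
  upper = min{1, (1 − p₀)/p₁} = 0.50016 / 0.62087 ≈ 0.8056

0.195 ≤ PN ≤ 0.806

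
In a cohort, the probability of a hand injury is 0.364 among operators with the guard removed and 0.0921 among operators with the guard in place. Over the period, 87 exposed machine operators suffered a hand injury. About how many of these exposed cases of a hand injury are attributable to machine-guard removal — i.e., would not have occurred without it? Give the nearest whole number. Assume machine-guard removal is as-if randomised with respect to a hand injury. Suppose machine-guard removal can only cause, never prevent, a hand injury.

about 65 cases

Let p₁ = 0.364, p₀ = 0.0921.
PN = (p₁ − p₀)/p₁ = (0.364 − 0.0921) / 0.364 ≈ 0.74698.
Attributable cases ≈ PN × (exposed cases) = 0.74698 × 87 ≈ 64.99.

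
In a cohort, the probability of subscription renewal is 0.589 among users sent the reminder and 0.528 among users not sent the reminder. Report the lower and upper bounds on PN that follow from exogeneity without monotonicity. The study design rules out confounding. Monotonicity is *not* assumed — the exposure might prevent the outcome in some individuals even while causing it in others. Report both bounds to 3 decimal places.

0.104 ≤ PN ≤ 0.801

Let p₁ = 0.589, p₀ = 0.528.
Under exogeneity alone the bounds on PN are max{0,(p₁−p₀)/p₁} ≤ PN ≤ min{1,(1−p₀)/p₁}.
  lower = (p₁ − p₀)/p₁ = 0.061 / 0.589 ≈ 0.1036
  upper = min{1, (1 − p₀)/p₁} = 0.472 / 0.589 ≈ 0.8014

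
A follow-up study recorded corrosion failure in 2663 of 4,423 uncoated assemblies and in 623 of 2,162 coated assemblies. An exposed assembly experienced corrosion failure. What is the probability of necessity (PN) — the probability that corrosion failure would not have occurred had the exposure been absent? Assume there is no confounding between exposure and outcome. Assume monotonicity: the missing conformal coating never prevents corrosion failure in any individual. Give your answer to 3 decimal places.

p₁ = P(outcome | exposed) = 2663/4423 = 0.60208
p₀ = P(outcome | unexposed) = 623/2162 = 0.28816
Under exogeneity and monotonicity, PN = (p₁ − p₀) / p₁.
PN = (0.60208 − 0.28816) / 0.60208 = 0.31392 / 0.60208 ≈ 0.5214

PN ≈ 0.521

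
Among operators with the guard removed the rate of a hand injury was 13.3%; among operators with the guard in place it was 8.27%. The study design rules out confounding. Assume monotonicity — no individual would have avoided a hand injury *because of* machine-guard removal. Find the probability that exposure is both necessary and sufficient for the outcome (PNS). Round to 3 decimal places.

PNS ≈ 0.050

p₁ = 0.133, p₀ = 0.0827.
Under exogeneity and monotonicity, PNS = p₁ − p₀.
PNS = 0.133 − 0.0827 = 0.0503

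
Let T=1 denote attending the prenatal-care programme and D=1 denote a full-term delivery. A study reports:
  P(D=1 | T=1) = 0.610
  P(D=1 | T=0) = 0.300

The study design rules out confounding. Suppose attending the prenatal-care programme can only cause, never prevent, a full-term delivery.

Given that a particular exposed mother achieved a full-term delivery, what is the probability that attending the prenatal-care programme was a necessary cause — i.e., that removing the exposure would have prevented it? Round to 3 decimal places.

Let p₁ = 0.61, p₀ = 0.3.
Under exogeneity and monotonicity, PN = (p₁ − p₀) / p₁.
PN = (0.61 − 0.3) / 0.61 = 0.31 / 0.61 ≈ 0.5082

PN ≈ 0.508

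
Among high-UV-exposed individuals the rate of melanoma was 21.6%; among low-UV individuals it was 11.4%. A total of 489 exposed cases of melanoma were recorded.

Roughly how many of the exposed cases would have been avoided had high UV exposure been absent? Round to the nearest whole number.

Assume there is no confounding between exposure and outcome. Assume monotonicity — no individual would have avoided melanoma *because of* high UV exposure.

about 231 cases

p₁ = 0.216, p₀ = 0.114.
PN = (p₁ − p₀)/p₁ = (0.216 − 0.114) / 0.216 ≈ 0.47222.
Attributable cases ≈ PN × (exposed cases) = 0.47222 × 489 ≈ 230.92.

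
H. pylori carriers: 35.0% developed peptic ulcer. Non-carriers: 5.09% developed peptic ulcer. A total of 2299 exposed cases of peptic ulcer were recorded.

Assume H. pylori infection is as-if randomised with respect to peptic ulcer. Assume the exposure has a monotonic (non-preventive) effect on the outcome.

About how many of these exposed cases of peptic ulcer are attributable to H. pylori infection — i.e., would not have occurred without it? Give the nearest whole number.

p₁ = 0.35, p₀ = 0.0509.
PN = (p₁ − p₀)/p₁ = (0.35 − 0.0509) / 0.35 ≈ 0.85457.
Attributable cases ≈ PN × (exposed cases) = 0.85457 × 2299 ≈ 1964.66.

about 1965 cases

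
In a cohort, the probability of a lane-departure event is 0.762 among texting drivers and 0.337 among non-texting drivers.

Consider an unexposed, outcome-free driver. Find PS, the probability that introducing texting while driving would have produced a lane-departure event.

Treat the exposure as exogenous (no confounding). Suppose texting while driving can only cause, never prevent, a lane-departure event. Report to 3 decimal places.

PS ≈ 0.641

Let p₁ = 0.762, p₀ = 0.337.
Under exogeneity and monotonicity, PS = (p₁ − p₀) / (1 − p₀).
PS = (0.762 − 0.337) / (1 − 0.337) = 0.425 / 0.663 ≈ 0.6410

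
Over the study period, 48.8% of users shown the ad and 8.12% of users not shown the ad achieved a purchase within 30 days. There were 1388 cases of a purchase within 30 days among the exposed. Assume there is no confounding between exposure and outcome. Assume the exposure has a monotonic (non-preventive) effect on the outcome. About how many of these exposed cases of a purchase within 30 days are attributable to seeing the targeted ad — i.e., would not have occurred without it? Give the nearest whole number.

p₁ = 0.488, p₀ = 0.0812.
PN = (p₁ − p₀)/p₁ = (0.488 − 0.0812) / 0.488 ≈ 0.83361.
Attributable cases ≈ PN × (exposed cases) = 0.83361 × 1388 ≈ 1157.05.

about 1157 cases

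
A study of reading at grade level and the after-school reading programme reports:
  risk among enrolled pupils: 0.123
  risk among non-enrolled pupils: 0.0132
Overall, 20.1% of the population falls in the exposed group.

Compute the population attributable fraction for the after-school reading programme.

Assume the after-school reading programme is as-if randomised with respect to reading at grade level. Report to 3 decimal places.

PAF ≈ 0.626

Let p₁ = 0.123, p₀ = 0.0132.
Overall risk P(Y=1) = π·p₁ + (1−π)·p₀ = 0.201×0.123 + 0.799×0.0132 = 0.03527.
Under exogeneity, PAF = [P(Y=1) − p₀] / P(Y=1).
PAF = (0.03527 − 0.0132) / 0.03527 ≈ 0.6257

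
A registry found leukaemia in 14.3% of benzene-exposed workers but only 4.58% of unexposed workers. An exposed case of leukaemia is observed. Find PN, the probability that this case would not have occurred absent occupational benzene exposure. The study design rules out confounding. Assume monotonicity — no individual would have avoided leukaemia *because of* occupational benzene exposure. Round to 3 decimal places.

p₁ = 0.143, p₀ = 0.0458.
Under exogeneity and monotonicity, PN = (p₁ − p₀) / p₁.
PN = (0.143 − 0.0458) / 0.143 = 0.0972 / 0.143 ≈ 0.6797

PN ≈ 0.680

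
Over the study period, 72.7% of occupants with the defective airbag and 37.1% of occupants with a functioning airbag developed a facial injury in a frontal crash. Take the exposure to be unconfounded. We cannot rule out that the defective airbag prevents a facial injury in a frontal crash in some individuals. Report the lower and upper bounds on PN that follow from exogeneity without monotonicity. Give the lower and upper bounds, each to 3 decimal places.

p₁ = 0.727, p₀ = 0.371.
Under exogeneity alone the bounds on PN are max{0,(p₁−p₀)/p₁} ≤ PN ≤ min{1,(1−p₀)/p₁}.
  lower = (p₁ − p₀)/p₁ = 0.356 / 0.727 ≈ 0.4897
  upper = min{1, (1 − p₀)/p₁} = 0.629 / 0.727 ≈ 0.8652

0.490 ≤ PN ≤ 0.865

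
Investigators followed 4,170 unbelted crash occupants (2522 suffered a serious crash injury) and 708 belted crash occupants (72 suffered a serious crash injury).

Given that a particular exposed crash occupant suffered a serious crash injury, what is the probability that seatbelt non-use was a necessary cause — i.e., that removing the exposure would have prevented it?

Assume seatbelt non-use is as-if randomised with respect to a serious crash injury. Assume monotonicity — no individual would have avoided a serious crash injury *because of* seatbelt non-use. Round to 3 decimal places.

PN ≈ 0.832

p₁ = P(outcome | exposed) = 2522/4170 = 0.6048
p₀ = P(outcome | unexposed) = 72/708 = 0.10169
Under exogeneity and monotonicity, PN = (p₁ − p₀) / p₁.
PN = (0.6048 − 0.10169) / 0.6048 = 0.5031 / 0.6048 ≈ 0.8319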